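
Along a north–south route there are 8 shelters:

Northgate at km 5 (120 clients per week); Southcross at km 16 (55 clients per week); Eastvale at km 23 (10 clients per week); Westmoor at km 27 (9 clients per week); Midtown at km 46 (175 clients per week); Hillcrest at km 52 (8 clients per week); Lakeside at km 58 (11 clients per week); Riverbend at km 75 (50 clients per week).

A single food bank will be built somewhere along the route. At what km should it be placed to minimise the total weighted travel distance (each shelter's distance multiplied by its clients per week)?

x = 46

For a sum of weighted absolute distances on a line, the optimum is the weighted median (not the mean). Total weight W = 438; half-weight = 219.
Sort by position and accumulate weight:
  km 5 (Northgate, w=120) → cum 120
  km 16 (Southcross, w=55) → cum 175
  km 23 (Eastvale, w=10) → cum 185
  km 27 (Westmoor, w=9) → cum 194
  km 46 (Midtown, w=175) → cum 369  ≥ 219 → median here
  km 52 (Hillcrest, w=8) → cum 377
  km 58 (Lakeside, w=11) → cum 388
  km 75 (Riverbend, w=50) → cum 438
Optimal location: km 46.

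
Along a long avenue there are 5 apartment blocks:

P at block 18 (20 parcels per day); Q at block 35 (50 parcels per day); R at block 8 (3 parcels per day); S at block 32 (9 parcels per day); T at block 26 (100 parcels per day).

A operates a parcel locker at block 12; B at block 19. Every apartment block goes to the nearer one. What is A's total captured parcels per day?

The indifferent point is the midpoint (12+19)/2 = 15.5; apartment blocks left of it (closer to A at 12) go to A, those right go to B.
  R at 8 (w=3) → A
  P at 18 (w=20) → B
  T at 26 (w=100) → B
  S at 32 (w=9) → B
  Q at 35 (w=50) → B
A captures 3; B captures 179.

3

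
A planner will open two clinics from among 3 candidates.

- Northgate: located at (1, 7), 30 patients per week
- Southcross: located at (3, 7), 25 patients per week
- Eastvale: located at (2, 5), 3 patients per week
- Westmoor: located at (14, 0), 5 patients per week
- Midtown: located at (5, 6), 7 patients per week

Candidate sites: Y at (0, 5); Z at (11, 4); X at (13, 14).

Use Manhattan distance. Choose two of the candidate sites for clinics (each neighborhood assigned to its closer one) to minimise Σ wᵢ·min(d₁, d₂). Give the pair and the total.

Evaluate every pair (each demand assigned to the nearer of the two):
  {Y, Z}: total = 298
  {Y, X}: total = 338
  {Z, X}: total = 786
Best pair: {Y, Z} with total 298.

{Y, Z}, total 298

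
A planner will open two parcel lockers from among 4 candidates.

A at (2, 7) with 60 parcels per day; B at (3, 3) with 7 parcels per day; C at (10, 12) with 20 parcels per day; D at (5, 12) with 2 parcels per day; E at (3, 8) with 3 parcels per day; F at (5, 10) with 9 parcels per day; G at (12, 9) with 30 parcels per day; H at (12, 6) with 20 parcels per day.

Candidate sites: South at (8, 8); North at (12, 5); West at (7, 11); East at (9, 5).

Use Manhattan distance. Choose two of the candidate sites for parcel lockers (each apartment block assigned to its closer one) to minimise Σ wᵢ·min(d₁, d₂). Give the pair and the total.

{South, North}, total 824

Evaluate every pair (each demand assigned to the nearer of the two):
  {South, North}: total = 824
  {South, West}: total = 888
  {North, West}: total = 891
  {South, East}: total = 900
  {West, East}: total = 1020
  {North, East}: total = 1026
Best pair: {South, North} with total 824.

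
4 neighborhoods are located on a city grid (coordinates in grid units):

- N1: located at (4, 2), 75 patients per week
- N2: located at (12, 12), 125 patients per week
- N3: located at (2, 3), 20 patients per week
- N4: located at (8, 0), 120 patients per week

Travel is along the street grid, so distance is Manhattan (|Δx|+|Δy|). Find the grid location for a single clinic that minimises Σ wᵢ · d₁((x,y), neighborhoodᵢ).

(8, 2)

Manhattan distance separates: Σwᵢ(|x−xᵢ|+|y−yᵢ|) = Σwᵢ|x−xᵢ| + Σwᵢ|y−yᵢ|, so x and y are optimised independently as 1-D weighted medians.
Total weight W = 340; half = 170.
x-coordinate, sorted with cumulative weight:
  x=2 (N3, w=20) cum 20
  x=4 (N1, w=75) cum 95
  x=8 (N4, w=120) cum 215  ← median
  x=12 (N2, w=125) cum 340
⇒ x* = 8
y-coordinate, sorted with cumulative weight:
  y=0 (N4, w=120) cum 120
  y=2 (N1, w=75) cum 195  ← median
  y=3 (N3, w=20) cum 215
  y=12 (N2, w=125) cum 340
⇒ y* = 2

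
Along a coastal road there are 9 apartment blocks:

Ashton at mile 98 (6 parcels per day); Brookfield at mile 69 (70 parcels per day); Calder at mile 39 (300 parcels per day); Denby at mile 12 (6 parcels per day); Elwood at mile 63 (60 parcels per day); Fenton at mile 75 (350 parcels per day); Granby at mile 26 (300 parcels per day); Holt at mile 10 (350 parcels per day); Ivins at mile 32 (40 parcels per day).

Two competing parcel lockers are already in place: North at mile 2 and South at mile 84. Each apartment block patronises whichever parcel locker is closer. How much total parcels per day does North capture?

996

The indifferent point is the midpoint (2+84)/2 = 43; apartment blocks left of it (closer to North at 2) go to North, those right go to South.
  Holt at 10 (w=350) → North
  Denby at 12 (w=6) → North
  Granby at 26 (w=300) → North
  Ivins at 32 (w=40) → North
  Calder at 39 (w=300) → North
  Elwood at 63 (w=60) → South
  Brookfield at 69 (w=70) → South
  Fenton at 75 (w=350) → South
  Ashton at 98 (w=6) → South
North captures 996; South captures 486.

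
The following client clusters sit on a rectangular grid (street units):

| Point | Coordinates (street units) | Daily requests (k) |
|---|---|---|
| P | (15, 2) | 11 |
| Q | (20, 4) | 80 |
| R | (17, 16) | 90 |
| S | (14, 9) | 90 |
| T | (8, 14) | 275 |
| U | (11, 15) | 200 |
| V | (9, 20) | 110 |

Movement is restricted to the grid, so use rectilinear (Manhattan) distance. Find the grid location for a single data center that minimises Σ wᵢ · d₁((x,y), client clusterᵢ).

Manhattan distance separates: Σwᵢ(|x−xᵢ|+|y−yᵢ|) = Σwᵢ|x−xᵢ| + Σwᵢ|y−yᵢ|, so x and y are optimised independently as 1-D weighted medians.
Total weight W = 856; half = 428.
x-coordinate, sorted with cumulative weight:
  x=8 (T, w=275) cum 275
  x=9 (V, w=110) cum 385
  x=11 (U, w=200) cum 585  ← median
  x=14 (S, w=90) cum 675
  x=15 (P, w=11) cum 686
  x=17 (R, w=90) cum 776
  x=20 (Q, w=80) cum 856
⇒ x* = 11
y-coordinate, sorted with cumulative weight:
  y=2 (P, w=11) cum 11
  y=4 (Q, w=80) cum 91
  y=9 (S, w=90) cum 181
  y=14 (T, w=275) cum 456  ← median
  y=15 (U, w=200) cum 656
  y=16 (R, w=90) cum 746
  y=20 (V, w=110) cum 856
⇒ y* = 14

(11, 14)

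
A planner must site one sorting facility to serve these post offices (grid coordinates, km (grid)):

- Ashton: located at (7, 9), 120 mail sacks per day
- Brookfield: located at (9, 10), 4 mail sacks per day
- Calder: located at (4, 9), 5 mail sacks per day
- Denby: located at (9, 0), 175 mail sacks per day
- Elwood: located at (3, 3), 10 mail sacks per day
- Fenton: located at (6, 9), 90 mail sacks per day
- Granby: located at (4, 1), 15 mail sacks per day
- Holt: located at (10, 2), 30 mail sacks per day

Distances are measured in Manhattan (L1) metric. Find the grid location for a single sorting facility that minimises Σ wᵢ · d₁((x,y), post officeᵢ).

Manhattan distance separates: Σwᵢ(|x−xᵢ|+|y−yᵢ|) = Σwᵢ|x−xᵢ| + Σwᵢ|y−yᵢ|, so x and y are optimised independently as 1-D weighted medians.
Total weight W = 449; half = 224.5.
x-coordinate, sorted with cumulative weight:
  x=3 (Elwood, w=10) cum 10
  x=4 (Calder, w=5) cum 15
  x=4 (Granby, w=15) cum 30
  x=6 (Fenton, w=90) cum 120
  x=7 (Ashton, w=120) cum 240  ← median
  x=9 (Brookfield, w=4) cum 244
  x=9 (Denby, w=175) cum 419
  x=10 (Holt, w=30) cum 449
⇒ x* = 7
y-coordinate, sorted with cumulative weight:
  y=0 (Denby, w=175) cum 175
  y=1 (Granby, w=15) cum 190
  y=2 (Holt, w=30) cum 220
  y=3 (Elwood, w=10) cum 230  ← median
  y=9 (Ashton, w=120) cum 350
  y=9 (Calder, w=5) cum 355
  y=9 (Fenton, w=90) cum 445
  y=10 (Brookfield, w=4) cum 449
⇒ y* = 3

(7, 3)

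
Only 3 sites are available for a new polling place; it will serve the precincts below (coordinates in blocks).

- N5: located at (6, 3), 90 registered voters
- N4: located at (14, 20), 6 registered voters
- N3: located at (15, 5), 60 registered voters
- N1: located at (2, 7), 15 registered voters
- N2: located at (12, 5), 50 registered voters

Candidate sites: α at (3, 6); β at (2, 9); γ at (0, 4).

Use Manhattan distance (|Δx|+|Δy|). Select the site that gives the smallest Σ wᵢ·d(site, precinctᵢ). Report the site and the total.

Total weighted distance at each candidate:
  α (3, 6): total = 2000
  β (2, 9): total = 2788
  γ (0, 4): total = 2495
Minimum is at α with total 2000 blocks.

α, total 2000 blocks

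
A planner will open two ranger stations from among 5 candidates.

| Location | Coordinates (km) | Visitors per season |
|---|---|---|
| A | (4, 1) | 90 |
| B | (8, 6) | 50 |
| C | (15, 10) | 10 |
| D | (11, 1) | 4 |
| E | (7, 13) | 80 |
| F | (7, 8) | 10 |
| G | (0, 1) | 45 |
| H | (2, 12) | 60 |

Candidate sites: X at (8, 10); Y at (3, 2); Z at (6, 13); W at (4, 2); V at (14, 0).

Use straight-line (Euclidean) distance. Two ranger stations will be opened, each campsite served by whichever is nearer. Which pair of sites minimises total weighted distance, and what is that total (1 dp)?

{Z, W}, total 1059.9

Evaluate every pair (each demand assigned to the nearer of the two):
  {Z, W}: total = 1059.9
  {Y, Z}: total = 1095.2
  {X, Y}: total = 1226.6
  {X, W}: total = 1228.6
  {X, Z}: total = 2086.0
  {Y, W}: total = 2261.7
  {W, V}: total = 2262.6
  {Y, V}: total = 2314.4
  {Z, V}: total = 2358.1
  {X, V}: total = 2365.7
Best pair: {Z, W} with total 1059.9.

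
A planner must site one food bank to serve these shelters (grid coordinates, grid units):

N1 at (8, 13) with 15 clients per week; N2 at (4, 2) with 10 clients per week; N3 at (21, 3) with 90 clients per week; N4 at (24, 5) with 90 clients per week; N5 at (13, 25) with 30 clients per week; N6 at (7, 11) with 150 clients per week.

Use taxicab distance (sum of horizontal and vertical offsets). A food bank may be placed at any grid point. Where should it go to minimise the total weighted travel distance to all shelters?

Manhattan distance separates: Σwᵢ(|x−xᵢ|+|y−yᵢ|) = Σwᵢ|x−xᵢ| + Σwᵢ|y−yᵢ|, so x and y are optimised independently as 1-D weighted medians.
Total weight W = 385; half = 192.5.
x-coordinate, sorted with cumulative weight:
  x=4 (N2, w=10) cum 10
  x=7 (N6, w=150) cum 160
  x=8 (N1, w=15) cum 175
  x=13 (N5, w=30) cum 205  ← median
  x=21 (N3, w=90) cum 295
  x=24 (N4, w=90) cum 385
⇒ x* = 13
y-coordinate, sorted with cumulative weight:
  y=2 (N2, w=10) cum 10
  y=3 (N3, w=90) cum 100
  y=5 (N4, w=90) cum 190
  y=11 (N6, w=150) cum 340  ← median
  y=13 (N1, w=15) cum 355
  y=25 (N5, w=30) cum 385
⇒ y* = 11

(13, 11)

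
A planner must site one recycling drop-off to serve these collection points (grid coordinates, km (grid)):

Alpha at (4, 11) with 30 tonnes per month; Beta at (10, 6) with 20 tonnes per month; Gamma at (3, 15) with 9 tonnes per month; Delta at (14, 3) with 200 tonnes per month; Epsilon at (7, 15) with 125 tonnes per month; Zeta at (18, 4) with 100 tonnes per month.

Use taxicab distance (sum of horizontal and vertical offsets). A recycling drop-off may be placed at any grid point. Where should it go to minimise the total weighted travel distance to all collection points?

(14, 4)

Manhattan distance separates: Σwᵢ(|x−xᵢ|+|y−yᵢ|) = Σwᵢ|x−xᵢ| + Σwᵢ|y−yᵢ|, so x and y are optimised independently as 1-D weighted medians.
Total weight W = 484; half = 242.
x-coordinate, sorted with cumulative weight:
  x=3 (Gamma, w=9) cum 9
  x=4 (Alpha, w=30) cum 39
  x=7 (Epsilon, w=125) cum 164
  x=10 (Beta, w=20) cum 184
  x=14 (Delta, w=200) cum 384  ← median
  x=18 (Zeta, w=100) cum 484
⇒ x* = 14
y-coordinate, sorted with cumulative weight:
  y=3 (Delta, w=200) cum 200
  y=4 (Zeta, w=100) cum 300  ← median
  y=6 (Beta, w=20) cum 320
  y=11 (Alpha, w=30) cum 350
  y=15 (Gamma, w=9) cum 359
  y=15 (Epsilon, w=125) cum 484
⇒ y* = 4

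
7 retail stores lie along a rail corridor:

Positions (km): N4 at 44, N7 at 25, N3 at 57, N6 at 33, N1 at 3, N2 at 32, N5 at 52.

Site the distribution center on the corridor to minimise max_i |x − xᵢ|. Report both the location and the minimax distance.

location 30, max distance 27

The 1-center on a line is the midpoint of the two extreme points: leftmost at 3, rightmost at 57.
Optimal location = (3 + 57)/2 = 30; maximum distance = (57 − 3)/2 = 27.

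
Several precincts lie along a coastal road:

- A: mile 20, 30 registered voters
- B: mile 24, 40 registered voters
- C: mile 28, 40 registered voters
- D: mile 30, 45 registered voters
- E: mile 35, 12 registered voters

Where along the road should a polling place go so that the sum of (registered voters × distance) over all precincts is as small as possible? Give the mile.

For a sum of weighted absolute distances on a line, the optimum is the weighted median (not the mean). Total weight W = 167; half-weight = 83.5.
Sort by position and accumulate weight:
  mile 20 (A, w=30) → cum 30
  mile 24 (B, w=40) → cum 70
  mile 28 (C, w=40) → cum 110  ≥ 83.5 → median here
  mile 30 (D, w=45) → cum 155
  mile 35 (E, w=12) → cum 167
Optimal location: mile 28.

x = 28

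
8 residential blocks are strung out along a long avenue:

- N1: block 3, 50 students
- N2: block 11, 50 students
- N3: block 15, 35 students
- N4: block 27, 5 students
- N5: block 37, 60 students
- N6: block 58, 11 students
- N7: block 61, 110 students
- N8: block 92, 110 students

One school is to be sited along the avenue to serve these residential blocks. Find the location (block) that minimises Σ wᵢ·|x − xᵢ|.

For a sum of weighted absolute distances on a line, the optimum is the weighted median (not the mean). Total weight W = 431; half-weight = 215.5.
Sort by position and accumulate weight:
  block 3 (N1, w=50) → cum 50
  block 11 (N2, w=50) → cum 100
  block 15 (N3, w=35) → cum 135
  block 27 (N4, w=5) → cum 140
  block 37 (N5, w=60) → cum 200
  block 58 (N6, w=11) → cum 211
  block 61 (N7, w=110) → cum 321  ≥ 215.5 → median here
  block 92 (N8, w=110) → cum 431
Optimal location: block 61.

x = 61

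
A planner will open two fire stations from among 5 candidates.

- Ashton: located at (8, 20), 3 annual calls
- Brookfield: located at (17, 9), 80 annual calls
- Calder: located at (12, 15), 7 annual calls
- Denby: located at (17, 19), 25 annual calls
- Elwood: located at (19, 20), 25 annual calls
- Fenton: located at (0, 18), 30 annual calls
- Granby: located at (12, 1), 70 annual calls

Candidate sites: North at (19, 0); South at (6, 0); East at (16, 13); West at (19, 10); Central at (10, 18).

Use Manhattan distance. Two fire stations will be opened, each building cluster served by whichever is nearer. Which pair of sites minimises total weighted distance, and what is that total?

{South, East}, total 2032

Evaluate every pair (each demand assigned to the nearer of the two):
  {South, East}: total = 2032
  {North, East}: total = 2102
  {South, West}: total = 2122
  {West, Central}: total = 2157
  {North, Central}: total = 2262
  {North, West}: total = 2282
  {East, Central}: total = 2292
  {East, West}: total = 2502
  {South, Central}: total = 2592
  {North, South}: total = 3328
Best pair: {South, East} with total 2032.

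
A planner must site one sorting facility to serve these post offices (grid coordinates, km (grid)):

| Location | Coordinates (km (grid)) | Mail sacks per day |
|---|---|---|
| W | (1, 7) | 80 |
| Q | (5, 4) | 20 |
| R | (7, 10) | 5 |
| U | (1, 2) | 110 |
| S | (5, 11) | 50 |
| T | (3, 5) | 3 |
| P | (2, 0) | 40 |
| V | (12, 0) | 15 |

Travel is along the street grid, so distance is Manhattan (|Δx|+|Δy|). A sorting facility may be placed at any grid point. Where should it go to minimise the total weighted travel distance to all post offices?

(1, 2)

Manhattan distance separates: Σwᵢ(|x−xᵢ|+|y−yᵢ|) = Σwᵢ|x−xᵢ| + Σwᵢ|y−yᵢ|, so x and y are optimised independently as 1-D weighted medians.
Total weight W = 323; half = 161.5.
x-coordinate, sorted with cumulative weight:
  x=1 (W, w=80) cum 80
  x=1 (U, w=110) cum 190  ← median
  x=2 (P, w=40) cum 230
  x=3 (T, w=3) cum 233
  x=5 (Q, w=20) cum 253
  x=5 (S, w=50) cum 303
  x=7 (R, w=5) cum 308
  x=12 (V, w=15) cum 323
⇒ x* = 1
y-coordinate, sorted with cumulative weight:
  y=0 (P, w=40) cum 40
  y=0 (V, w=15) cum 55
  y=2 (U, w=110) cum 165  ← median
  y=4 (Q, w=20) cum 185
  y=5 (T, w=3) cum 188
  y=7 (W, w=80) cum 268
  y=10 (R, w=5) cum 273
  y=11 (S, w=50) cum 323
⇒ y* = 2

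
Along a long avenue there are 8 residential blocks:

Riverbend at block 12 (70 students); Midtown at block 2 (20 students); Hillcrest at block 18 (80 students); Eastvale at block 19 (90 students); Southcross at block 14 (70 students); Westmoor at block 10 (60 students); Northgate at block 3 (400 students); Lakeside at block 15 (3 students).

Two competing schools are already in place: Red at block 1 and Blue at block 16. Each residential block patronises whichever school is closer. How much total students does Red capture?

The indifferent point is the midpoint (1+16)/2 = 8.5; residential blocks left of it (closer to Red at 1) go to Red, those right go to Blue.
  Midtown at 2 (w=20) → Red
  Northgate at 3 (w=400) → Red
  Westmoor at 10 (w=60) → Blue
  Riverbend at 12 (w=70) → Blue
  Southcross at 14 (w=70) → Blue
  Lakeside at 15 (w=3) → Blue
  Hillcrest at 18 (w=80) → Blue
  Eastvale at 19 (w=90) → Blue
Red captures 420; Blue captures 373.

420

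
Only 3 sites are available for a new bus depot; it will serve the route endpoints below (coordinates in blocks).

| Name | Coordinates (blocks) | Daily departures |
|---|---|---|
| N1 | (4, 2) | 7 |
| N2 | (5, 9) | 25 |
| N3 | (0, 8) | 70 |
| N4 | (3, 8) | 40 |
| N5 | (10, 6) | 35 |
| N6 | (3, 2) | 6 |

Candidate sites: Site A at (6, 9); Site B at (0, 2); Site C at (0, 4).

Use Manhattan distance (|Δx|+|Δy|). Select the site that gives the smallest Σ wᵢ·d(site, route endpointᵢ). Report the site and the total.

Site A, total 1043 blocks

Total weighted distance at each candidate:
  Site A (6, 9): total = 1043
  Site B (0, 2): total = 1616
  Site C (0, 4): total = 1302
Minimum is at Site A with total 1043 blocks.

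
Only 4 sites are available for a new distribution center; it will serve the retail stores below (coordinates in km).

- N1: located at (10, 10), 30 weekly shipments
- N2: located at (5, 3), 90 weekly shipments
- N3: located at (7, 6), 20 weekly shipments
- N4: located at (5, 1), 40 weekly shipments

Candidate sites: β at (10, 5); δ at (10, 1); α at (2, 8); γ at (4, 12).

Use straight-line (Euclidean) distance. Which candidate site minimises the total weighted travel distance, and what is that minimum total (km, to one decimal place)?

Total weighted distance at each candidate:
  β (10, 5): total = 954.0
  δ (10, 1): total = 1071.3
  α (2, 8): total = 1184.5
  γ (4, 12): total = 1580.7
Minimum is at β with total 954.0 km.

β, total 954.0 km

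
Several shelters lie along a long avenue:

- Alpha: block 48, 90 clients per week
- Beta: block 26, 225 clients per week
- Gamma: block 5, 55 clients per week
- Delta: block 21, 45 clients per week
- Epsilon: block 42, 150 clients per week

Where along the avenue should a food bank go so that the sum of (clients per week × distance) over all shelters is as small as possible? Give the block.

For a sum of weighted absolute distances on a line, the optimum is the weighted median (not the mean). Total weight W = 565; half-weight = 282.5.
Sort by position and accumulate weight:
  block 5 (Gamma, w=55) → cum 55
  block 21 (Delta, w=45) → cum 100
  block 26 (Beta, w=225) → cum 325  ≥ 282.5 → median here
  block 42 (Epsilon, w=150) → cum 475
  block 48 (Alpha, w=90) → cum 565
Optimal location: block 26.

x = 26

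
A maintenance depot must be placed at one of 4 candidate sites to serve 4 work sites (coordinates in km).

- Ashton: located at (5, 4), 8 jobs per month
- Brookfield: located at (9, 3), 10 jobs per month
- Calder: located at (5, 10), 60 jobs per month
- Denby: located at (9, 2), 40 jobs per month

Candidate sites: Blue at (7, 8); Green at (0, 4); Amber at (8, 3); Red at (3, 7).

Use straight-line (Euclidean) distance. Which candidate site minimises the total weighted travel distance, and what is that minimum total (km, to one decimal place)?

Total weighted distance at each candidate:
  Blue (7, 8): total = 512.3
  Green (0, 4): total = 968.0
  Amber (8, 3): total = 548.8
  Red (3, 7): total = 629.7
Minimum is at Blue with total 512.3 km.

Blue, total 512.3 km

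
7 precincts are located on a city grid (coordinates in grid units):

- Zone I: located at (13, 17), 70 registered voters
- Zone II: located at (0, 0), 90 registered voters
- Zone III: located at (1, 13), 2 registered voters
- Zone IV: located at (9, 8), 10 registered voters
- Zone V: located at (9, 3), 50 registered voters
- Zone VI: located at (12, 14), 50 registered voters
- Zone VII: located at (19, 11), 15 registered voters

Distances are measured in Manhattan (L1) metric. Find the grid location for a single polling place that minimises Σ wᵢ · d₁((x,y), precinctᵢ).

(9, 8)

Manhattan distance separates: Σwᵢ(|x−xᵢ|+|y−yᵢ|) = Σwᵢ|x−xᵢ| + Σwᵢ|y−yᵢ|, so x and y are optimised independently as 1-D weighted medians.
Total weight W = 287; half = 143.5.
x-coordinate, sorted with cumulative weight:
  x=0 (Zone II, w=90) cum 90
  x=1 (Zone III, w=2) cum 92
  x=9 (Zone IV, w=10) cum 102
  x=9 (Zone V, w=50) cum 152  ← median
  x=12 (Zone VI, w=50) cum 202
  x=13 (Zone I, w=70) cum 272
  x=19 (Zone VII, w=15) cum 287
⇒ x* = 9
y-coordinate, sorted with cumulative weight:
  y=0 (Zone II, w=90) cum 90
  y=3 (Zone V, w=50) cum 140
  y=8 (Zone IV, w=10) cum 150  ← median
  y=11 (Zone VII, w=15) cum 165
  y=13 (Zone III, w=2) cum 167
  y=14 (Zone VI, w=50) cum 217
  y=17 (Zone I, w=70) cum 287
⇒ y* = 8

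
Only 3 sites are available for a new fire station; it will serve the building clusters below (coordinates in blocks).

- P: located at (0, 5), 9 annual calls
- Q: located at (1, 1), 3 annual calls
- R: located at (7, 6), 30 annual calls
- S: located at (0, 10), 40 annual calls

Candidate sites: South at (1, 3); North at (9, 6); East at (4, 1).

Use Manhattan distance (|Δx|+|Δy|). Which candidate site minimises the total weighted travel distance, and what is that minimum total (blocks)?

South, total 623 blocks

Total weighted distance at each candidate:
  South (1, 3): total = 623
  North (9, 6): total = 709
  East (4, 1): total = 841
Minimum is at South with total 623 blocks.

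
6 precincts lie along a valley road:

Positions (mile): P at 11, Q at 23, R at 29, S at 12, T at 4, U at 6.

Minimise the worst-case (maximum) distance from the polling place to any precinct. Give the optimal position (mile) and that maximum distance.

location 16.5, max distance 12.5

The 1-center on a line is the midpoint of the two extreme points: leftmost at 4, rightmost at 29.
Optimal location = (4 + 29)/2 = 16.5; maximum distance = (29 − 4)/2 = 12.5.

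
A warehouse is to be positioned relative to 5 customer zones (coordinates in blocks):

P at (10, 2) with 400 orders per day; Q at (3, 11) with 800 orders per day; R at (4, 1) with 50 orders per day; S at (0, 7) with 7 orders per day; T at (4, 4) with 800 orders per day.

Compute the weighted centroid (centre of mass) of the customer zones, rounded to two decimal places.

The minimiser of Σwᵢ‖p−pᵢ‖² is the weighted centroid p* = (Σwᵢpᵢ)/(Σwᵢ).
Σwᵢ = 2057.
Σwᵢxᵢ = 400·10 + 800·3 + 50·4 + 7·0 + 800·4 = 9800.
Σwᵢyᵢ = 400·2 + 800·11 + 50·1 + 7·7 + 800·4 = 12899.
x* = 9800/2057 = 4.76, y* = 12899/2057 = 6.27.

(4.76, 6.27)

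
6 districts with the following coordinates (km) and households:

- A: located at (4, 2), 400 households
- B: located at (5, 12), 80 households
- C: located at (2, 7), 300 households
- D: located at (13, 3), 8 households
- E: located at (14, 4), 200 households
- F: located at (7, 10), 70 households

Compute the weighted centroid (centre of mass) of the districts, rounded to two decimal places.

The minimiser of Σwᵢ‖p−pᵢ‖² is the weighted centroid p* = (Σwᵢpᵢ)/(Σwᵢ).
Σwᵢ = 1058.
Σwᵢxᵢ = 400·4 + 80·5 + 300·2 + 8·13 + 200·14 + 70·7 = 5994.
Σwᵢyᵢ = 400·2 + 80·12 + 300·7 + 8·3 + 200·4 + 70·10 = 5384.
x* = 5994/1058 = 5.67, y* = 5384/1058 = 5.09.

(5.67, 5.09)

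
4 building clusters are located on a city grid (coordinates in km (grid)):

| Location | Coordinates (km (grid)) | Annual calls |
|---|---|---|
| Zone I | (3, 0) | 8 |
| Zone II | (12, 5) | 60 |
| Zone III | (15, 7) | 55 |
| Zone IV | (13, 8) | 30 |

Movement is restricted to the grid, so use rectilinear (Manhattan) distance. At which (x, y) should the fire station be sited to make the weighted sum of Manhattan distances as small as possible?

(13, 7)

Manhattan distance separates: Σwᵢ(|x−xᵢ|+|y−yᵢ|) = Σwᵢ|x−xᵢ| + Σwᵢ|y−yᵢ|, so x and y are optimised independently as 1-D weighted medians.
Total weight W = 153; half = 76.5.
x-coordinate, sorted with cumulative weight:
  x=3 (Zone I, w=8) cum 8
  x=12 (Zone II, w=60) cum 68
  x=13 (Zone IV, w=30) cum 98  ← median
  x=15 (Zone III, w=55) cum 153
⇒ x* = 13
y-coordinate, sorted with cumulative weight:
  y=0 (Zone I, w=8) cum 8
  y=5 (Zone II, w=60) cum 68
  y=7 (Zone III, w=55) cum 123  ← median
  y=8 (Zone IV, w=30) cum 153
⇒ y* = 7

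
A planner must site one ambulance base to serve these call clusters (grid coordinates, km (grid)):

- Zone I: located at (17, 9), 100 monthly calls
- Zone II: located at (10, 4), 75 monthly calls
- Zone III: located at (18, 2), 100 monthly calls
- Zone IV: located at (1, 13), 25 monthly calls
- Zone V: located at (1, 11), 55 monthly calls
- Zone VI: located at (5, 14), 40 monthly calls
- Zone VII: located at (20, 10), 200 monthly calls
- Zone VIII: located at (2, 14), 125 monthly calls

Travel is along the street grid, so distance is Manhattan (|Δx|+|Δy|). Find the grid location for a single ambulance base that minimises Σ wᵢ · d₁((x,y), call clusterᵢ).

(17, 10)

Manhattan distance separates: Σwᵢ(|x−xᵢ|+|y−yᵢ|) = Σwᵢ|x−xᵢ| + Σwᵢ|y−yᵢ|, so x and y are optimised independently as 1-D weighted medians.
Total weight W = 720; half = 360.
x-coordinate, sorted with cumulative weight:
  x=1 (Zone IV, w=25) cum 25
  x=1 (Zone V, w=55) cum 80
  x=2 (Zone VIII, w=125) cum 205
  x=5 (Zone VI, w=40) cum 245
  x=10 (Zone II, w=75) cum 320
  x=17 (Zone I, w=100) cum 420  ← median
  x=18 (Zone III, w=100) cum 520
  x=20 (Zone VII, w=200) cum 720
⇒ x* = 17
y-coordinate, sorted with cumulative weight:
  y=2 (Zone III, w=100) cum 100
  y=4 (Zone II, w=75) cum 175
  y=9 (Zone I, w=100) cum 275
  y=10 (Zone VII, w=200) cum 475  ← median
  y=11 (Zone V, w=55) cum 530
  y=13 (Zone IV, w=25) cum 555
  y=14 (Zone VI, w=40) cum 595
  y=14 (Zone VIII, w=125) cum 720
⇒ y* = 10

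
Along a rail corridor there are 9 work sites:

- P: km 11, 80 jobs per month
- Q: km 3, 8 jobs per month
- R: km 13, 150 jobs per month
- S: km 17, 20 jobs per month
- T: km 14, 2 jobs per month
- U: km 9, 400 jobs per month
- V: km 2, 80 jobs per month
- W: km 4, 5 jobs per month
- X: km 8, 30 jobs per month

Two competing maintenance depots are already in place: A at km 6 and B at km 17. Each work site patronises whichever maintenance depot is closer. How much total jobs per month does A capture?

603

The indifferent point is the midpoint (6+17)/2 = 11.5; work sites left of it (closer to A at 6) go to A, those right go to B.
  V at 2 (w=80) → A
  Q at 3 (w=8) → A
  W at 4 (w=5) → A
  X at 8 (w=30) → A
  U at 9 (w=400) → A
  P at 11 (w=80) → A
  R at 13 (w=150) → B
  T at 14 (w=2) → B
  S at 17 (w=20) → B
A captures 603; B captures 172.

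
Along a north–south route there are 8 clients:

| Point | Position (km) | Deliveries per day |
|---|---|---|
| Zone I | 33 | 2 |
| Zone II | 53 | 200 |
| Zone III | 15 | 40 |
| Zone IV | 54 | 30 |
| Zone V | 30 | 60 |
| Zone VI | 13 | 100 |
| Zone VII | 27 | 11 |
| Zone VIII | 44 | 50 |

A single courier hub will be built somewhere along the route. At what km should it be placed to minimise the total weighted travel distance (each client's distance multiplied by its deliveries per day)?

For a sum of weighted absolute distances on a line, the optimum is the weighted median (not the mean). Total weight W = 493; half-weight = 246.5.
Sort by position and accumulate weight:
  km 13 (Zone VI, w=100) → cum 100
  km 15 (Zone III, w=40) → cum 140
  km 27 (Zone VII, w=11) → cum 151
  km 30 (Zone V, w=60) → cum 211
  km 33 (Zone I, w=2) → cum 213
  km 44 (Zone VIII, w=50) → cum 263  ≥ 246.5 → median here
  km 53 (Zone II, w=200) → cum 463
  km 54 (Zone IV, w=30) → cum 493
Optimal location: km 44.

x = 44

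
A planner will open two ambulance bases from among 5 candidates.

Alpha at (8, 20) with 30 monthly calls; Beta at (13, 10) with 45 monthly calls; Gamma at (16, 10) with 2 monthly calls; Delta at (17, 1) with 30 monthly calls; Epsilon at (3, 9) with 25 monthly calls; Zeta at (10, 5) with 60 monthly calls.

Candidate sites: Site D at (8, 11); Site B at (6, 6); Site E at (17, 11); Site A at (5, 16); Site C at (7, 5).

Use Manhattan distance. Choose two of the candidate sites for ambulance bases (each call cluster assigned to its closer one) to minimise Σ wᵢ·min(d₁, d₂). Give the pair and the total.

{Site D, Site C}, total 1333

Evaluate every pair (each demand assigned to the nearer of the two):
  {Site D, Site C}: total = 1333
  {Site E, Site C}: total = 1389
  {Site D, Site E}: total = 1454
  {Site B, Site E}: total = 1459
  {Site D, Site B}: total = 1488
  {Site A, Site C}: total = 1533
  {Site B, Site A}: total = 1663
  {Site D, Site A}: total = 1723
  {Site E, Site A}: total = 1744
  {Site B, Site C}: total = 1753
Best pair: {Site D, Site C} with total 1333.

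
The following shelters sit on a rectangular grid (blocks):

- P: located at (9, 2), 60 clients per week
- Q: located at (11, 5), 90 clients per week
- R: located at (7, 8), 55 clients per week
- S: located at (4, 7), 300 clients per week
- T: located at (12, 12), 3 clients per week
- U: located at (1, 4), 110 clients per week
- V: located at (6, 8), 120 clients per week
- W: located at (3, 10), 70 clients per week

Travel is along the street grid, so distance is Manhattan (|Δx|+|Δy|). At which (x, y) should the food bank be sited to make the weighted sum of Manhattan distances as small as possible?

Manhattan distance separates: Σwᵢ(|x−xᵢ|+|y−yᵢ|) = Σwᵢ|x−xᵢ| + Σwᵢ|y−yᵢ|, so x and y are optimised independently as 1-D weighted medians.
Total weight W = 808; half = 404.
x-coordinate, sorted with cumulative weight:
  x=1 (U, w=110) cum 110
  x=3 (W, w=70) cum 180
  x=4 (S, w=300) cum 480  ← median
  x=6 (V, w=120) cum 600
  x=7 (R, w=55) cum 655
  x=9 (P, w=60) cum 715
  x=11 (Q, w=90) cum 805
  x=12 (T, w=3) cum 808
⇒ x* = 4
y-coordinate, sorted with cumulative weight:
  y=2 (P, w=60) cum 60
  y=4 (U, w=110) cum 170
  y=5 (Q, w=90) cum 260
  y=7 (S, w=300) cum 560  ← median
  y=8 (R, w=55) cum 615
  y=8 (V, w=120) cum 735
  y=10 (W, w=70) cum 805
  y=12 (T, w=3) cum 808
⇒ y* = 7

(4, 7)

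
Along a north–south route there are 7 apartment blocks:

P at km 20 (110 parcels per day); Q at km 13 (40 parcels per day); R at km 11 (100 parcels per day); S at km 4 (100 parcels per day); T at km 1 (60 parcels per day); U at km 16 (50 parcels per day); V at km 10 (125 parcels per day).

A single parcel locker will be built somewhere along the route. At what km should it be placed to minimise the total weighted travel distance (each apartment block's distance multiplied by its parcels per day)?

x = 11

For a sum of weighted absolute distances on a line, the optimum is the weighted median (not the mean). Total weight W = 585; half-weight = 292.5.
Sort by position and accumulate weight:
  km 1 (T, w=60) → cum 60
  km 4 (S, w=100) → cum 160
  km 10 (V, w=125) → cum 285
  km 11 (R, w=100) → cum 385  ≥ 292.5 → median here
  km 13 (Q, w=40) → cum 425
  km 16 (U, w=50) → cum 475
  km 20 (P, w=110) → cum 585
Optimal location: km 11.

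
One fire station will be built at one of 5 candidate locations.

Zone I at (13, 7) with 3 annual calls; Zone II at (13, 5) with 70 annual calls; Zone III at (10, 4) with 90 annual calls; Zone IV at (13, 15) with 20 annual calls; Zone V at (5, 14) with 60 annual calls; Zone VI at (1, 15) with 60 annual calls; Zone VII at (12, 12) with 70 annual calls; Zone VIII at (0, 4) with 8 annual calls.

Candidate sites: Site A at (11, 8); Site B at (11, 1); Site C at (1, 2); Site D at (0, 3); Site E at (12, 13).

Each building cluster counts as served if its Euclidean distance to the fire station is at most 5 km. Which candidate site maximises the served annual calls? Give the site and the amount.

Coverage radius r = 5 km; a point is covered iff (Δx)²+(Δy)² ≤ 5² = 25.
  Site A (11, 8): covers {Zone I, Zone II, Zone III, Zone VII} → 233
  Site B (11, 1): covers {Zone II, Zone III} → 160
  Site C (1, 2): covers {Zone VIII} → 8
  Site D (0, 3): covers {Zone VIII} → 8
  Site E (12, 13): covers {Zone IV, Zone VII} → 90
Maximum coverage at Site A: 233 annual calls.

Site A, covering 233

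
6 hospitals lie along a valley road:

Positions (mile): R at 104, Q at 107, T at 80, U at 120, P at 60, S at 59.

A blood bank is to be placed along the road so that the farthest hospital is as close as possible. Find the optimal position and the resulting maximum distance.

location 89.5, max distance 30.5

The 1-center on a line is the midpoint of the two extreme points: leftmost at 59, rightmost at 120.
Optimal location = (59 + 120)/2 = 89.5; maximum distance = (120 − 59)/2 = 30.5.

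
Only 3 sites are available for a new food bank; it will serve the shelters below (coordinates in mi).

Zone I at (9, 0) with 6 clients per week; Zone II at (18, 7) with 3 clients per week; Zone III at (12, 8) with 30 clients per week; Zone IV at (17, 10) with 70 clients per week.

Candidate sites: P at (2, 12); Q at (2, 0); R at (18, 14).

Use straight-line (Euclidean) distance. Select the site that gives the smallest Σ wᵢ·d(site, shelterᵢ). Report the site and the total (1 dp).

R, total 664.0 mi

Total weighted distance at each candidate:
  P (2, 12): total = 1516.0
  Q (2, 0): total = 1740.5
  R (18, 14): total = 664.0
Minimum is at R with total 664.0 mi.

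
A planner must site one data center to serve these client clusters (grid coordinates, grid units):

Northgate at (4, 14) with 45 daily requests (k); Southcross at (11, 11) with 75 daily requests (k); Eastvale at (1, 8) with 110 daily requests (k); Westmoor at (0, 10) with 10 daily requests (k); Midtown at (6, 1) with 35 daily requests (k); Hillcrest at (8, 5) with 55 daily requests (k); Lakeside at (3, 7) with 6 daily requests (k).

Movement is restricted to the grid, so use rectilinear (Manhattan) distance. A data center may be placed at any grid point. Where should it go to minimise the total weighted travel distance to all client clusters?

(4, 8)

Manhattan distance separates: Σwᵢ(|x−xᵢ|+|y−yᵢ|) = Σwᵢ|x−xᵢ| + Σwᵢ|y−yᵢ|, so x and y are optimised independently as 1-D weighted medians.
Total weight W = 336; half = 168.
x-coordinate, sorted with cumulative weight:
  x=0 (Westmoor, w=10) cum 10
  x=1 (Eastvale, w=110) cum 120
  x=3 (Lakeside, w=6) cum 126
  x=4 (Northgate, w=45) cum 171  ← median
  x=6 (Midtown, w=35) cum 206
  x=8 (Hillcrest, w=55) cum 261
  x=11 (Southcross, w=75) cum 336
⇒ x* = 4
y-coordinate, sorted with cumulative weight:
  y=1 (Midtown, w=35) cum 35
  y=5 (Hillcrest, w=55) cum 90
  y=7 (Lakeside, w=6) cum 96
  y=8 (Eastvale, w=110) cum 206  ← median
  y=10 (Westmoor, w=10) cum 216
  y=11 (Southcross, w=75) cum 291
  y=14 (Northgate, w=45) cum 336
⇒ y* = 8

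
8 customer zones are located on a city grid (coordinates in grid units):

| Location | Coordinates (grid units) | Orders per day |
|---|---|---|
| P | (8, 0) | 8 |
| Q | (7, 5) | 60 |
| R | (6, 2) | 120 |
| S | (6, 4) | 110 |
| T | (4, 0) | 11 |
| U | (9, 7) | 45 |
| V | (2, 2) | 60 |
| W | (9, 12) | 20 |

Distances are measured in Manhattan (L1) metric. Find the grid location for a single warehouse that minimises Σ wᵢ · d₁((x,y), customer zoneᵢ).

Manhattan distance separates: Σwᵢ(|x−xᵢ|+|y−yᵢ|) = Σwᵢ|x−xᵢ| + Σwᵢ|y−yᵢ|, so x and y are optimised independently as 1-D weighted medians.
Total weight W = 434; half = 217.
x-coordinate, sorted with cumulative weight:
  x=2 (V, w=60) cum 60
  x=4 (T, w=11) cum 71
  x=6 (R, w=120) cum 191
  x=6 (S, w=110) cum 301  ← median
  x=7 (Q, w=60) cum 361
  x=8 (P, w=8) cum 369
  x=9 (U, w=45) cum 414
  x=9 (W, w=20) cum 434
⇒ x* = 6
y-coordinate, sorted with cumulative weight:
  y=0 (P, w=8) cum 8
  y=0 (T, w=11) cum 19
  y=2 (R, w=120) cum 139
  y=2 (V, w=60) cum 199
  y=4 (S, w=110) cum 309  ← median
  y=5 (Q, w=60) cum 369
  y=7 (U, w=45) cum 414
  y=12 (W, w=20) cum 434
⇒ y* = 4

(6, 4)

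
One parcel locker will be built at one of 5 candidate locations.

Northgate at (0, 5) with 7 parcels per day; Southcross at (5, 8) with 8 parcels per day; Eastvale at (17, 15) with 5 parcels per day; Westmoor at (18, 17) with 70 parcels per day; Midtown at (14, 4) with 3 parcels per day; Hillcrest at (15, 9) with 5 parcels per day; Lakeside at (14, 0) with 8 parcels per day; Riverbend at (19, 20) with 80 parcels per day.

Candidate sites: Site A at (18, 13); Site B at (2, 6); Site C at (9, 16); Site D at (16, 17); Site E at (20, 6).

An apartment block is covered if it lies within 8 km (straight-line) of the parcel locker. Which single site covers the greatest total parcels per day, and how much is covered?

Site A, covering 160

Coverage radius r = 8 km; a point is covered iff (Δx)²+(Δy)² ≤ 8² = 64.
  Site A (18, 13): covers {Eastvale, Westmoor, Hillcrest, Riverbend} → 160
  Site B (2, 6): covers {Northgate, Southcross} → 15
  Site C (9, 16): covers {none} → 0
  Site D (16, 17): covers {Eastvale, Westmoor, Riverbend} → 155
  Site E (20, 6): covers {Midtown, Hillcrest} → 8
Maximum coverage at Site A: 160 parcels per day.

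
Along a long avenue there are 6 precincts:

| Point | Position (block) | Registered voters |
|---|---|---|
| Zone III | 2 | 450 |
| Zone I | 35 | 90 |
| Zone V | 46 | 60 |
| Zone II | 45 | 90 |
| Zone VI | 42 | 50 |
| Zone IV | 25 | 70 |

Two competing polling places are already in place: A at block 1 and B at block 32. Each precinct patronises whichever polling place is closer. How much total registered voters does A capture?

450

The indifferent point is the midpoint (1+32)/2 = 16.5; precincts left of it (closer to A at 1) go to A, those right go to B.
  Zone III at 2 (w=450) → A
  Zone IV at 25 (w=70) → B
  Zone I at 35 (w=90) → B
  Zone VI at 42 (w=50) → B
  Zone II at 45 (w=90) → B
  Zone V at 46 (w=60) → B
A captures 450; B captures 360.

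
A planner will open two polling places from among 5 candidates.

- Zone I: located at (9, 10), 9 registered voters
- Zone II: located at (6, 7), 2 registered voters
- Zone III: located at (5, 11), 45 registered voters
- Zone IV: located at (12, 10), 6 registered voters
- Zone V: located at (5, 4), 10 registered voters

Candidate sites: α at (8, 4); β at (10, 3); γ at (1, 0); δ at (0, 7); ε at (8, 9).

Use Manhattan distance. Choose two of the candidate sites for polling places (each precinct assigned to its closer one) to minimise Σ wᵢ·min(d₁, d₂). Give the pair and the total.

Evaluate every pair (each demand assigned to the nearer of the two):
  {α, ε}: total = 311
  {β, ε}: total = 341
  {γ, ε}: total = 361
  {δ, ε}: total = 361
  {α, δ}: total = 568
  {β, δ}: total = 603
  {α, β}: total = 607
  {α, γ}: total = 613
  {γ, δ}: total = 695
  {β, γ}: total = 787
Best pair: {α, ε} with total 311.

{α, ε}, total 311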